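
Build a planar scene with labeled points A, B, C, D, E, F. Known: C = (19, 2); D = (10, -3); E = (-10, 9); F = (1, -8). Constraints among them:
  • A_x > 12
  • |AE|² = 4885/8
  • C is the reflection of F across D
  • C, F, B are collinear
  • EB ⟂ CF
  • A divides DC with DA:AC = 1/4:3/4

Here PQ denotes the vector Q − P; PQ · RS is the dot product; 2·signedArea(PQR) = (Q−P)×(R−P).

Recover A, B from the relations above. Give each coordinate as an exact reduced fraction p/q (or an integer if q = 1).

A = (49/4, -7/4)
B = (-10/53, -459/53)

1. A_x = 49/4  [A divides DC with DA:AC = 1/4:3/4]
2. A_y = -7/4  [A divides DC with DA:AC = 1/4:3/4]
   → A = (49/4, -7/4)
3. B_x = -10/53  [C, F, B are collinear ∩ EB ⟂ CF]
4. B_y = -459/53  [C, F, B are collinear ∩ EB ⟂ CF]
   → B = (-10/53, -459/53)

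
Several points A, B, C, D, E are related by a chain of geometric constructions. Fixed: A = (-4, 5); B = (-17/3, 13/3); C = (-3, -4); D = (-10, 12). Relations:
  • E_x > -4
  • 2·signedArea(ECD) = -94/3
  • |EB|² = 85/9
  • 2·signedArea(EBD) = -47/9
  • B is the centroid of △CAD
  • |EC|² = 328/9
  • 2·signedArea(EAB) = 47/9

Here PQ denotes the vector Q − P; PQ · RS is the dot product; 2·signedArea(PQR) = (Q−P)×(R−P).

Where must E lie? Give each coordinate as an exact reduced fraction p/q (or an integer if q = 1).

E = (-11/3, 2)

1. E_x = -11/3  [2·signedArea(EBD) = -47/9 ∩ 2·signedArea(ECD) = -94/3]
2. E_y = 2  [2·signedArea(EBD) = -47/9 ∩ 2·signedArea(ECD) = -94/3]
   → E = (-11/3, 2)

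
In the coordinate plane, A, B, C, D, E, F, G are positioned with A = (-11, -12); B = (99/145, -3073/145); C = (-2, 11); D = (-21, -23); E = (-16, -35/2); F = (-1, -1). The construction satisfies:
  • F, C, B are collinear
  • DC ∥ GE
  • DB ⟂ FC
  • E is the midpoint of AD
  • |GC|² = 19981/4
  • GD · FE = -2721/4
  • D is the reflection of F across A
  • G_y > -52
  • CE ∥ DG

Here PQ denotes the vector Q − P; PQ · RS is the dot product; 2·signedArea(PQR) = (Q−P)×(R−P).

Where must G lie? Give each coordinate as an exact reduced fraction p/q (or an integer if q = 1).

G = (-35, -103/2)

1. G_x = -35  [DC ∥ GE ∩ CE ∥ DG]
2. G_y = -103/2  [DC ∥ GE ∩ CE ∥ DG]
   → G = (-35, -103/2)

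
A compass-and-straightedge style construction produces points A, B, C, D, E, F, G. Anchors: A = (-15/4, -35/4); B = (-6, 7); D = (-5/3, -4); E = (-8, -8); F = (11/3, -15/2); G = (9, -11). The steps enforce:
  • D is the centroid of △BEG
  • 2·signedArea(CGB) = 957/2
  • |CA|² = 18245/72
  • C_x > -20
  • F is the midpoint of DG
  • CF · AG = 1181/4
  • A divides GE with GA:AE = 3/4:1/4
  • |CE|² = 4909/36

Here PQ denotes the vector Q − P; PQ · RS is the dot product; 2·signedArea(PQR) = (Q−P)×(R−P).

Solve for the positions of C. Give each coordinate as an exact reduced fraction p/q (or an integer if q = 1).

1. C_x = -59/3  [2·signedArea(CGB) = 957/2 ∩ CF · AG = 1181/4]
2. C_y = -17/2  [2·signedArea(CGB) = 957/2 ∩ CF · AG = 1181/4]
   → C = (-59/3, -17/2)

C = (-59/3, -17/2)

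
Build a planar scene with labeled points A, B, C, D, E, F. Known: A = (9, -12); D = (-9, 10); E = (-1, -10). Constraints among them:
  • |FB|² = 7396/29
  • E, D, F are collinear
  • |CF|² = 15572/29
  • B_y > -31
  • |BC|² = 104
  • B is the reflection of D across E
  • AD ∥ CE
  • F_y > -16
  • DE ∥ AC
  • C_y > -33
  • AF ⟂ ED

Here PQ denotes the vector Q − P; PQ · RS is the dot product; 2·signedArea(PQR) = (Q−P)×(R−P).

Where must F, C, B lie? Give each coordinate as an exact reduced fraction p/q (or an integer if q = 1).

1. F_x = 31/29  [E, D, F are collinear ∩ AF ⟂ ED]
2. F_y = -440/29  [E, D, F are collinear ∩ AF ⟂ ED]
   → F = (31/29, -440/29)
3. C_x = 17  [AD ∥ CE ∩ DE ∥ AC]
4. C_y = -32  [AD ∥ CE ∩ DE ∥ AC]
   → C = (17, -32)
5. B_x = 7  [B is the reflection of D across E]
6. B_y = -30  [B is the reflection of D across E]
   → B = (7, -30)

B = (7, -30)
C = (17, -32)
F = (31/29, -440/29)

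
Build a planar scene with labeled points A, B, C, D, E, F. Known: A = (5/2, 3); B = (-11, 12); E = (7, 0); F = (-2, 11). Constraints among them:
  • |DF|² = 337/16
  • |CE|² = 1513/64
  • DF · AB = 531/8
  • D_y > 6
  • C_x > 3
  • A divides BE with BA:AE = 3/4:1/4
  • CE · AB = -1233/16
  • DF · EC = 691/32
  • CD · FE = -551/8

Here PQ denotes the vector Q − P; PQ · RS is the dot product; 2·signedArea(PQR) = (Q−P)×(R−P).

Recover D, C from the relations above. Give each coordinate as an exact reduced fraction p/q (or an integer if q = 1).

1. C_x = 29/8  [line 27/2·x + -9·y + -279/16 = 0 ∩ |CE|² = 1513/64]
2. C_y = 7/2  [line 27/2·x + -9·y + -279/16 = 0 ∩ |CE|² = 1513/64]
   → C = (29/8, 7/2)
3. D_x = 1/4  [DF · EC = 691/32 ∩ CD · FE = -551/8]
4. D_y = 7  [DF · EC = 691/32 ∩ CD · FE = -551/8]
   → D = (1/4, 7)

C = (29/8, 7/2)
D = (1/4, 7)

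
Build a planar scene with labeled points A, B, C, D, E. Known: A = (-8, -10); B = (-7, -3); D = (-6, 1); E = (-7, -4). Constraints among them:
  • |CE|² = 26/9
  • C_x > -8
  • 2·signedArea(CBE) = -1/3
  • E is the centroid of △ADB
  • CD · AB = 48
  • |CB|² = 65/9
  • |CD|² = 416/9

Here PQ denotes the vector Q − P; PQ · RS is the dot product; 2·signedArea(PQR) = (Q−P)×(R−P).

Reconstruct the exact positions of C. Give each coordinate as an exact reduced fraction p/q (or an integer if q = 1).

C = (-22/3, -17/3)

1. C_x = -22/3  [2·signedArea(CBE) = -1/3 ∩ CD · AB = 48]
2. C_y = -17/3  [2·signedArea(CBE) = -1/3 ∩ CD · AB = 48]
   → C = (-22/3, -17/3)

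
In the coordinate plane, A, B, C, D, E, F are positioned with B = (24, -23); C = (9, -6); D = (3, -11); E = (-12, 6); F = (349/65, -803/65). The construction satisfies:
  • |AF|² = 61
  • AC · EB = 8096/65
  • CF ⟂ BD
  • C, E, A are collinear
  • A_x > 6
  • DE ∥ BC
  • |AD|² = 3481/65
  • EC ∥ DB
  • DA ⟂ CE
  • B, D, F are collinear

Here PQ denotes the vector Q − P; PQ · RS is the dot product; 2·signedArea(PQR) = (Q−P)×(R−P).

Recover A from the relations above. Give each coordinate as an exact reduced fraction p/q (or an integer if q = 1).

1. A_x = 431/65  [C, E, A are collinear ∩ DA ⟂ CE]
2. A_y = -302/65  [C, E, A are collinear ∩ DA ⟂ CE]
   → A = (431/65, -302/65)

A = (431/65, -302/65)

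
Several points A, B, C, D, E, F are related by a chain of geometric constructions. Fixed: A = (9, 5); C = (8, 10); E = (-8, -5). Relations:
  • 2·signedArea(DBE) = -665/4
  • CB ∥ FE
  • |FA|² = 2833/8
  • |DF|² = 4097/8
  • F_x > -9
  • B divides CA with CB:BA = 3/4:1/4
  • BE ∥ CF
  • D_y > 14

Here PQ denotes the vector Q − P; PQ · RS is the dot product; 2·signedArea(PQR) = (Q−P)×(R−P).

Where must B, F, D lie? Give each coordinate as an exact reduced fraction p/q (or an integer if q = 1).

1. B_x = 35/4  [B divides CA with CB:BA = 3/4:1/4]
2. B_y = 25/4  [B divides CA with CB:BA = 3/4:1/4]
   → B = (35/4, 25/4)
3. F_x = -35/4  [CB ∥ FE ∩ BE ∥ CF]
4. F_y = -5/4  [CB ∥ FE ∩ BE ∥ CF]
   → F = (-35/4, -5/4)
5. D_x = 7  [line 45/4·x + -67/4·y + 345/2 = 0 ∩ |DF|² = 4097/8]
6. D_y = 15  [line 45/4·x + -67/4·y + 345/2 = 0 ∩ |DF|² = 4097/8]
   → D = (7, 15)

B = (35/4, 25/4)
D = (7, 15)
F = (-35/4, -5/4)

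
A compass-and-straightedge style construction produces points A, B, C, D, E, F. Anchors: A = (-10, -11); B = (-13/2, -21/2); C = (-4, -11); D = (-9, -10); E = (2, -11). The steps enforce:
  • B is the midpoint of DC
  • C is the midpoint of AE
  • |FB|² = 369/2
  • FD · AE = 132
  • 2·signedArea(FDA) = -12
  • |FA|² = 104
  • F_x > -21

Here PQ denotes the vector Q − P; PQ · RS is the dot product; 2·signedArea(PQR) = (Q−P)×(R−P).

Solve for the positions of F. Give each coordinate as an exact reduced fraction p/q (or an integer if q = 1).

F = (-20, -9)

1. F_x = -20  [FD · AE = 132 ∩ 2·signedArea(FDA) = -12]
2. F_y = -9  [FD · AE = 132 ∩ 2·signedArea(FDA) = -12]
   → F = (-20, -9)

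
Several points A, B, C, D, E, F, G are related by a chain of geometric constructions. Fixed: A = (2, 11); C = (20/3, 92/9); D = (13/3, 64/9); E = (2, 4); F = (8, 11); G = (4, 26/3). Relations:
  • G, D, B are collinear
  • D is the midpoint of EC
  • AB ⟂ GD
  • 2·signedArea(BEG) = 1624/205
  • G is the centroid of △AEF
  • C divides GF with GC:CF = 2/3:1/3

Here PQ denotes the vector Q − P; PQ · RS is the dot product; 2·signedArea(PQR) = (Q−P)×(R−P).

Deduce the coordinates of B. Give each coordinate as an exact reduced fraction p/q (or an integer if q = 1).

1. B_x = 704/205  [G, D, B are collinear ∩ AB ⟂ GD]
2. B_y = 2318/205  [G, D, B are collinear ∩ AB ⟂ GD]
   → B = (704/205, 2318/205)

B = (704/205, 2318/205)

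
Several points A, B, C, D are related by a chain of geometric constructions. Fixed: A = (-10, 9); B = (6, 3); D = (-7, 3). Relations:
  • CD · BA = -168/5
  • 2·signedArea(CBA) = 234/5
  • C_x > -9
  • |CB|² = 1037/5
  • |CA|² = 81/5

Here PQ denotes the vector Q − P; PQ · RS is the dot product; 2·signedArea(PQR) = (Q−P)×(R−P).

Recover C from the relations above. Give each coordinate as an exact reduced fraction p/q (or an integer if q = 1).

1. C_x = -41/5  [CD · BA = -168/5 ∩ 2·signedArea(CBA) = 234/5]
2. C_y = 27/5  [CD · BA = -168/5 ∩ 2·signedArea(CBA) = 234/5]
   → C = (-41/5, 27/5)

C = (-41/5, 27/5)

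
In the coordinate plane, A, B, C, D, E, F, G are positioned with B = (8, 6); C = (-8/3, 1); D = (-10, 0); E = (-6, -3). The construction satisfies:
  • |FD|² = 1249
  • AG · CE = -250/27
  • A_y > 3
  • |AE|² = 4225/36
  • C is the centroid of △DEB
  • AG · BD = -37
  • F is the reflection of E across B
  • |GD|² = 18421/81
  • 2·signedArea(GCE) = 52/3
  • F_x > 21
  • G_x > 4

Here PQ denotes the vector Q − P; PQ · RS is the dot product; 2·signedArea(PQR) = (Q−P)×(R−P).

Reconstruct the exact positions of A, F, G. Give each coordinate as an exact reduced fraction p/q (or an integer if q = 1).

A = (8/3, 7/2)
F = (22, 15)
G = (40/9, 13/3)

1. F_x = 22  [F is the reflection of E across B]
2. F_y = 15  [F is the reflection of E across B]
   → F = (22, 15)
3. G_x = 40/9  [line 4·x + -10/3·y + -10/3 = 0 ∩ |GD|² = 18421/81]
4. G_y = 13/3  [line 4·x + -10/3·y + -10/3 = 0 ∩ |GD|² = 18421/81]
   → G = (40/9, 13/3)
5. A_x = 8/3  [AG · BD = -37 ∩ AG · CE = -250/27]
6. A_y = 7/2  [AG · BD = -37 ∩ AG · CE = -250/27]
   → A = (8/3, 7/2)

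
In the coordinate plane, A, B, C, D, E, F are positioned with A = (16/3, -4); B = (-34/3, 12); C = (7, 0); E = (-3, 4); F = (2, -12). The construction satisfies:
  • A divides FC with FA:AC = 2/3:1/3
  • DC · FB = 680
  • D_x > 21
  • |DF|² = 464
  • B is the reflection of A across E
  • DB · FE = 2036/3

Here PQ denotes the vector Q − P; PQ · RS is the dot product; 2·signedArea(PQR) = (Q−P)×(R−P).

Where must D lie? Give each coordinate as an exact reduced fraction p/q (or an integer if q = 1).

1. D_x = 22  [DC · FB = 680 ∩ DB · FE = 2036/3]
2. D_y = -20  [DC · FB = 680 ∩ DB · FE = 2036/3]
   → D = (22, -20)

D = (22, -20)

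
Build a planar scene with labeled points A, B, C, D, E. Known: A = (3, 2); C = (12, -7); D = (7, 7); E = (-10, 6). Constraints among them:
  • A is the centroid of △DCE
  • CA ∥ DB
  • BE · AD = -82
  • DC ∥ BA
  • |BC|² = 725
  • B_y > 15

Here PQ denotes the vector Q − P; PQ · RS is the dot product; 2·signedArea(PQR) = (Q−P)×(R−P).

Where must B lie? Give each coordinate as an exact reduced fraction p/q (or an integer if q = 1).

1. B_x = -2  [DC ∥ BA ∩ CA ∥ DB]
2. B_y = 16  [DC ∥ BA ∩ CA ∥ DB]
   → B = (-2, 16)

B = (-2, 16)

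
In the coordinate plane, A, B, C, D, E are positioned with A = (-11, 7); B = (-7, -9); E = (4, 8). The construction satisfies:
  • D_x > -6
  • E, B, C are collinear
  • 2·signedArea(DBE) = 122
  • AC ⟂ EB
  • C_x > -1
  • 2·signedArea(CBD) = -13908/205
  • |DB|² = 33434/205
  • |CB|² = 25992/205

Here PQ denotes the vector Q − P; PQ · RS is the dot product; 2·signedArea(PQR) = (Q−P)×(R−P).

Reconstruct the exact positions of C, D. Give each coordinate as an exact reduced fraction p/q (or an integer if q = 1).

C = (-181/205, 93/205)
D = (-1218/205, 764/205)

1. C_x = -181/205  [E, B, C are collinear ∩ AC ⟂ EB]
2. C_y = 93/205  [E, B, C are collinear ∩ AC ⟂ EB]
   → C = (-181/205, 93/205)
3. D_x = -1218/205  [line -17·x + 11·y + -142 = 0 ∩ |DB|² = 33434/205]
4. D_y = 764/205  [line -17·x + 11·y + -142 = 0 ∩ |DB|² = 33434/205]
   → D = (-1218/205, 764/205)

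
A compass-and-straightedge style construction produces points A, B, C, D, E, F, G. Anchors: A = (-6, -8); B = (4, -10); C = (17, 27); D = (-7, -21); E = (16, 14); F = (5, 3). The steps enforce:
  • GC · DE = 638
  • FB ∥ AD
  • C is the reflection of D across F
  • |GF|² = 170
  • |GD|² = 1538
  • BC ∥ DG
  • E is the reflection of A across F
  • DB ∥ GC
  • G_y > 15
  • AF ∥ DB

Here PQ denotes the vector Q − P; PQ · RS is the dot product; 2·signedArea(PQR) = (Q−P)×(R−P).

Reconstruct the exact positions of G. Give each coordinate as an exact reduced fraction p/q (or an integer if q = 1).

G = (6, 16)

1. G_x = 6  [DB ∥ GC ∩ BC ∥ DG]
2. G_y = 16  [DB ∥ GC ∩ BC ∥ DG]
   → G = (6, 16)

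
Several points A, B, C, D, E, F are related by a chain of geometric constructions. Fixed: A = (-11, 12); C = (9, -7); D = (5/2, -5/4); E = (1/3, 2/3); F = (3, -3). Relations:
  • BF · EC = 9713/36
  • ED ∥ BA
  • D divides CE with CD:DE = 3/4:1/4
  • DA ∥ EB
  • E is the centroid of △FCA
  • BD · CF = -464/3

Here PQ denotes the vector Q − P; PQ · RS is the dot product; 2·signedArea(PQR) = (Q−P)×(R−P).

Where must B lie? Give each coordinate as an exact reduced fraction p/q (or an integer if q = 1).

1. B_x = -79/6  [ED ∥ BA ∩ DA ∥ EB]
2. B_y = 167/12  [ED ∥ BA ∩ DA ∥ EB]
   → B = (-79/6, 167/12)

B = (-79/6, 167/12)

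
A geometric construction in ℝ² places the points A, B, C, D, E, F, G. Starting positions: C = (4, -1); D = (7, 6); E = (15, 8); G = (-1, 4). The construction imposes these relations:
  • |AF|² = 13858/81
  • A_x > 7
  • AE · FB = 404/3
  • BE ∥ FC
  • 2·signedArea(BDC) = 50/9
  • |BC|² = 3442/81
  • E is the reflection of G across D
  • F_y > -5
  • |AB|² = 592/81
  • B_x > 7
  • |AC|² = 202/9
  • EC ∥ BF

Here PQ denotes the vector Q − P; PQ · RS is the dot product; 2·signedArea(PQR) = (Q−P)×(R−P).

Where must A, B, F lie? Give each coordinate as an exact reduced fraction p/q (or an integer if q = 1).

1. B_x = 65/9  [line 7·x + -3·y + -329/9 = 0 ∩ |BC|² = 3442/81]
2. B_y = 14/3  [line 7·x + -3·y + -329/9 = 0 ∩ |BC|² = 3442/81]
   → B = (65/9, 14/3)
3. F_x = -34/9  [BE ∥ FC ∩ EC ∥ BF]
4. F_y = -13/3  [BE ∥ FC ∩ EC ∥ BF]
   → F = (-34/9, -13/3)
5. A_x = 23/3  [line -11·x + -9·y + 307/3 = 0 ∩ |AC|² = 202/9]
6. A_y = 2  [line -11·x + -9·y + 307/3 = 0 ∩ |AC|² = 202/9]
   → A = (23/3, 2)

A = (23/3, 2)
B = (65/9, 14/3)
F = (-34/9, -13/3)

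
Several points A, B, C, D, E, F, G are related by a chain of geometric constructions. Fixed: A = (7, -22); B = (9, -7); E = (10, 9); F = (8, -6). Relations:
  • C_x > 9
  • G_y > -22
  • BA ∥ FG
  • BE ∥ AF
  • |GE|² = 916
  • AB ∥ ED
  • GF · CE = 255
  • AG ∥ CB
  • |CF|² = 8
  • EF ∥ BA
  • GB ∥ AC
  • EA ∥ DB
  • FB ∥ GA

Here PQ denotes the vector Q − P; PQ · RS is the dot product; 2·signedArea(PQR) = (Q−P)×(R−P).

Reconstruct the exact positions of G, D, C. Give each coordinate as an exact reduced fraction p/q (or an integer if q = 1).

C = (10, -8)
D = (12, 24)
G = (6, -21)

1. G_x = 6  [FB ∥ GA ∩ BA ∥ FG]
2. G_y = -21  [FB ∥ GA ∩ BA ∥ FG]
   → G = (6, -21)
3. D_x = 12  [EA ∥ DB ∩ AB ∥ ED]
4. D_y = 24  [EA ∥ DB ∩ AB ∥ ED]
   → D = (12, 24)
5. C_x = 10  [AG ∥ CB ∩ GB ∥ AC]
6. C_y = -8  [AG ∥ CB ∩ GB ∥ AC]
   → C = (10, -8)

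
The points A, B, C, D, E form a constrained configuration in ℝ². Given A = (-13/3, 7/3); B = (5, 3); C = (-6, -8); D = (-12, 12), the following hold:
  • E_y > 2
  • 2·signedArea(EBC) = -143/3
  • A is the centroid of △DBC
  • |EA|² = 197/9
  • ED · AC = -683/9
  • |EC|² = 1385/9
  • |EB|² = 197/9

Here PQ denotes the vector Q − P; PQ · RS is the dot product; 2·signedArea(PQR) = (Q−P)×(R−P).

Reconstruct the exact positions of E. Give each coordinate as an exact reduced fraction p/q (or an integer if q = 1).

1. E_x = 1/3  [2·signedArea(EBC) = -143/3 ∩ ED · AC = -683/9]
2. E_y = 8/3  [2·signedArea(EBC) = -143/3 ∩ ED · AC = -683/9]
   → E = (1/3, 8/3)

E = (1/3, 8/3)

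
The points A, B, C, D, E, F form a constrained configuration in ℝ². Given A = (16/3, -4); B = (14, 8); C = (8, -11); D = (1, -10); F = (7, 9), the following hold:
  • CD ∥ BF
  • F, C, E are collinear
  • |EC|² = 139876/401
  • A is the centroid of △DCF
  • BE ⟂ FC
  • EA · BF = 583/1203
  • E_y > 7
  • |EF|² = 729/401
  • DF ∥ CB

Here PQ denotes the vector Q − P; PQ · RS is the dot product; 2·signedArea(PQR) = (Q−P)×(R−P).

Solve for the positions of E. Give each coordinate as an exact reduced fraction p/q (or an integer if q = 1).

1. E_x = 2834/401  [F, C, E are collinear ∩ BE ⟂ FC]
2. E_y = 3069/401  [F, C, E are collinear ∩ BE ⟂ FC]
   → E = (2834/401, 3069/401)

E = (2834/401, 3069/401)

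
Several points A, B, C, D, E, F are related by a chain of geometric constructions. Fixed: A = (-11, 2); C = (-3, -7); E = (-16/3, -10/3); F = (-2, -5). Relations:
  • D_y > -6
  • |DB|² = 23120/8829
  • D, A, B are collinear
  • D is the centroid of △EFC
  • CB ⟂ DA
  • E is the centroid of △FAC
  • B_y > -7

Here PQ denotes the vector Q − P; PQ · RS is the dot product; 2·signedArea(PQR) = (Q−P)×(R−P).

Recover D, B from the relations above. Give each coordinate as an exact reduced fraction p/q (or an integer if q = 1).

1. D_x = -31/9  [D is the centroid of △EFC]
2. D_y = -46/9  [D is the centroid of △EFC]
   → D = (-31/9, -46/9)
3. B_x = -247/109  [D, A, B are collinear ∩ CB ⟂ DA]
4. B_y = -678/109  [D, A, B are collinear ∩ CB ⟂ DA]
   → B = (-247/109, -678/109)

B = (-247/109, -678/109)
D = (-31/9, -46/9)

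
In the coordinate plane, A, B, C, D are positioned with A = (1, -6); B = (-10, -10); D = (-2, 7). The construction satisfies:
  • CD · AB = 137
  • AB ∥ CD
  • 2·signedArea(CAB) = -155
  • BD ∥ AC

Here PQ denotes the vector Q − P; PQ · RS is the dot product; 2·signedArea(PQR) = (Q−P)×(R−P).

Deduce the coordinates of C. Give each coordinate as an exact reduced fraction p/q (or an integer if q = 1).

C = (9, 11)

1. C_x = 9  [AB ∥ CD ∩ BD ∥ AC]
2. C_y = 11  [AB ∥ CD ∩ BD ∥ AC]
   → C = (9, 11)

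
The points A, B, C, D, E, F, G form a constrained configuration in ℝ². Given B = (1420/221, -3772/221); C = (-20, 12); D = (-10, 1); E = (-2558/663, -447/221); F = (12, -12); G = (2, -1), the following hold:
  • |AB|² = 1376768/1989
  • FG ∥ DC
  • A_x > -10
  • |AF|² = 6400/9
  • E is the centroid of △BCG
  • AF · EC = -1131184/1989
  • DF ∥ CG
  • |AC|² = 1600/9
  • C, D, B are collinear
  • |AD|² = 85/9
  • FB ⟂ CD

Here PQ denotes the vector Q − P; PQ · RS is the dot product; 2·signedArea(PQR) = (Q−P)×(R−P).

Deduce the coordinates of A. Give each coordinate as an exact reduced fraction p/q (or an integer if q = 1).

1. A_x = -28/3  [line 10702/663·x + -3099/221·y + 411220/1989 = 0 ∩ |AC|² = 1600/9]
2. A_y = 4  [line 10702/663·x + -3099/221·y + 411220/1989 = 0 ∩ |AC|² = 1600/9]
   → A = (-28/3, 4)

A = (-28/3, 4)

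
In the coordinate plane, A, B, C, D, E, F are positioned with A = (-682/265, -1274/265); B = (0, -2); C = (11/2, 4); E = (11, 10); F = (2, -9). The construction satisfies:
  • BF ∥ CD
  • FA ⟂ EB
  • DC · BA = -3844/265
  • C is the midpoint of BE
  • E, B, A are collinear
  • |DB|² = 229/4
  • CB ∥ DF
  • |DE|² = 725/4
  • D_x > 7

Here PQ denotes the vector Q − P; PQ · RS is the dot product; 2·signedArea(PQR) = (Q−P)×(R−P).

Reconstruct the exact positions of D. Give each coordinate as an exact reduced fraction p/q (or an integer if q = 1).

D = (15/2, -3)

1. D_x = 15/2  [CB ∥ DF ∩ BF ∥ CD]
2. D_y = -3  [CB ∥ DF ∩ BF ∥ CD]
   → D = (15/2, -3)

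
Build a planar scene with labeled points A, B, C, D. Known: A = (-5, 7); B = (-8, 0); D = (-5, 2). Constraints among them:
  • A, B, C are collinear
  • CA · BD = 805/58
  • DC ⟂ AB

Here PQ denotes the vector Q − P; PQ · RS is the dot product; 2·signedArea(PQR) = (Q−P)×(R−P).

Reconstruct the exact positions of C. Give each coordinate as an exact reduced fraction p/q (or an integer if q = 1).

1. C_x = -395/58  [A, B, C are collinear ∩ DC ⟂ AB]
2. C_y = 161/58  [A, B, C are collinear ∩ DC ⟂ AB]
   → C = (-395/58, 161/58)

C = (-395/58, 161/58)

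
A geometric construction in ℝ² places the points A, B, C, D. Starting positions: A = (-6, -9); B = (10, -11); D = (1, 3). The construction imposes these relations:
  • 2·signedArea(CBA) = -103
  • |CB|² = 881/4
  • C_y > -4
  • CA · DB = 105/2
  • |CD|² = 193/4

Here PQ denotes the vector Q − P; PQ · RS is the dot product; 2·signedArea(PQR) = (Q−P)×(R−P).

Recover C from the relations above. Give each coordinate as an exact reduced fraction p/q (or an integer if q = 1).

1. C_x = -5/2  [2·signedArea(CBA) = -103 ∩ CA · DB = 105/2]
2. C_y = -3  [2·signedArea(CBA) = -103 ∩ CA · DB = 105/2]
   → C = (-5/2, -3)

C = (-5/2, -3)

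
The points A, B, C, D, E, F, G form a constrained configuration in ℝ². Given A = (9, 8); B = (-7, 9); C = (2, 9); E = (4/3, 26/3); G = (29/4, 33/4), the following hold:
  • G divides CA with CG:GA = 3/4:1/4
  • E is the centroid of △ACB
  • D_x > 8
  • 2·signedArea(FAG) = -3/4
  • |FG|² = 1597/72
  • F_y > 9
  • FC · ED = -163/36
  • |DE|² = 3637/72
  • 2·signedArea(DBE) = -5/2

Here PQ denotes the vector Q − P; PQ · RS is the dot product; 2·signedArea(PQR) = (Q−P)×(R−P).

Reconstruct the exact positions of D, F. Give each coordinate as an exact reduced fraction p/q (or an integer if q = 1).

1. D_x = 101/12  [line 1/3·x + 25/3·y + -421/6 = 0 ∩ |DE|² = 3637/72]
2. D_y = 97/12  [line 1/3·x + 25/3·y + -421/6 = 0 ∩ |DE|² = 3637/72]
   → D = (101/12, 97/12)
3. F_x = 8/3  [2·signedArea(FAG) = -3/4 ∩ FC · ED = -163/36]
4. F_y = 28/3  [2·signedArea(FAG) = -3/4 ∩ FC · ED = -163/36]
   → F = (8/3, 28/3)

D = (101/12, 97/12)
F = (8/3, 28/3)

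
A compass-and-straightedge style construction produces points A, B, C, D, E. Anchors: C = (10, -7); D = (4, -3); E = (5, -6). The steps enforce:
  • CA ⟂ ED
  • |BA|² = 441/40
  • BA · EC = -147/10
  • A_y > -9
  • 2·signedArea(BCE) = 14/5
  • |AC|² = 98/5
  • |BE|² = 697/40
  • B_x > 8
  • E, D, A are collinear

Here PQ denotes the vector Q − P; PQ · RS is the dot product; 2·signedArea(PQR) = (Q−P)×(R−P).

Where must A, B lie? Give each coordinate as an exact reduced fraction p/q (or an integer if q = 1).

1. A_x = 29/5  [E, D, A are collinear ∩ CA ⟂ ED]
2. A_y = -42/5  [E, D, A are collinear ∩ CA ⟂ ED]
   → A = (29/5, -42/5)
3. B_x = 179/20  [2·signedArea(BCE) = 14/5 ∩ BA · EC = -147/10]
4. B_y = -147/20  [2·signedArea(BCE) = 14/5 ∩ BA · EC = -147/10]
   → B = (179/20, -147/20)

A = (29/5, -42/5)
B = (179/20, -147/20)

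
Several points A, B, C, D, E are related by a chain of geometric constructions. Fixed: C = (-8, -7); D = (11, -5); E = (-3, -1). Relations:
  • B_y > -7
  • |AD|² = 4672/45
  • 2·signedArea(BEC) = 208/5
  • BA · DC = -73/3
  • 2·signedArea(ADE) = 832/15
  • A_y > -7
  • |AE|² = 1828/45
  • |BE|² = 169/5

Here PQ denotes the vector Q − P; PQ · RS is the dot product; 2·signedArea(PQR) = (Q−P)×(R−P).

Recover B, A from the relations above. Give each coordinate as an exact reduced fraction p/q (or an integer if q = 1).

1. A_x = 13/15  [line -4·x + -14·y + -1222/15 = 0 ∩ |AD|² = 4672/45]
2. A_y = -91/15  [line -4·x + -14·y + -1222/15 = 0 ∩ |AD|² = 4672/45]
   → A = (13/15, -91/15)
3. B_x = -2/5  [2·signedArea(BEC) = 208/5 ∩ BA · DC = -73/3]
4. B_y = -31/5  [2·signedArea(BEC) = 208/5 ∩ BA · DC = -73/3]
   → B = (-2/5, -31/5)

A = (13/15, -91/15)
B = (-2/5, -31/5)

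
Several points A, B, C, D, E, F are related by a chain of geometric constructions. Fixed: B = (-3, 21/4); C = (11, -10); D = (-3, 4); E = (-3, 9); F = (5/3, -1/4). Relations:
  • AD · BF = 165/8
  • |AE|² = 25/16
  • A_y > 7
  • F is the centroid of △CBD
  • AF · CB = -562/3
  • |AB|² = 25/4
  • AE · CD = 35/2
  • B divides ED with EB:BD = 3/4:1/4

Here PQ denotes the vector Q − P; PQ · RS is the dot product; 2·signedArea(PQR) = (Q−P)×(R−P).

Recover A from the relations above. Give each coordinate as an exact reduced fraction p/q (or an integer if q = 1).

1. A_x = -3  [AF · CB = -562/3 ∩ AE · CD = 35/2]
2. A_y = 31/4  [AF · CB = -562/3 ∩ AE · CD = 35/2]
   → A = (-3, 31/4)

A = (-3, 31/4)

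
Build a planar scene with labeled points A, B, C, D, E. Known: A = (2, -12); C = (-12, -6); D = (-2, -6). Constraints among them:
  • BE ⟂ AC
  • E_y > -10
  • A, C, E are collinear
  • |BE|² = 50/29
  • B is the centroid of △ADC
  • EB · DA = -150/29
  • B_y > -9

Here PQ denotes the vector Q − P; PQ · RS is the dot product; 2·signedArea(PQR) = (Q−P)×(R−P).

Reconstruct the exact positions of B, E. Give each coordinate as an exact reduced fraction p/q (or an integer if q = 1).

B = (-4, -8)
E = (-131/29, -267/29)

1. B_x = -4  [B is the centroid of △ADC]
2. B_y = -8  [B is the centroid of △ADC]
   → B = (-4, -8)
3. E_x = -131/29  [A, C, E are collinear ∩ BE ⟂ AC]
4. E_y = -267/29  [A, C, E are collinear ∩ BE ⟂ AC]
   → E = (-131/29, -267/29)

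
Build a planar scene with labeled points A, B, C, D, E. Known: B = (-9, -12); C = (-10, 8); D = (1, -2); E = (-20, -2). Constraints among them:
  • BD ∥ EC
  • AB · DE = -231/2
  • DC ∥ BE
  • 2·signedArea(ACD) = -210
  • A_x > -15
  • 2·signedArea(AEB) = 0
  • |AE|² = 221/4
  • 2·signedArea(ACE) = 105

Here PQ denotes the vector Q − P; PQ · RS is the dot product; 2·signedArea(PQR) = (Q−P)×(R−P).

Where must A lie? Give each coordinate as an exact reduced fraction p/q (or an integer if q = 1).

1. A_x = -29/2  [2·signedArea(AEB) = 0 ∩ 2·signedArea(ACE) = 105]
2. A_y = -7  [2·signedArea(AEB) = 0 ∩ 2·signedArea(ACE) = 105]
   → A = (-29/2, -7)

A = (-29/2, -7)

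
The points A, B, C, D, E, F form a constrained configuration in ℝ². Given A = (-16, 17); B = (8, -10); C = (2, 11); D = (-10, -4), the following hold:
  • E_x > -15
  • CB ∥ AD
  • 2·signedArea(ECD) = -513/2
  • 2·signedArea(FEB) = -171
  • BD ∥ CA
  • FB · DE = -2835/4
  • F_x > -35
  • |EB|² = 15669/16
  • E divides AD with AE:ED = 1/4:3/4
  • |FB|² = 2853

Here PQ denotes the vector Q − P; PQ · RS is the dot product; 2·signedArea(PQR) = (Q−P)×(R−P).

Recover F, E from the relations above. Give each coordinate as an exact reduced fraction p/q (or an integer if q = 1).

E = (-29/2, 47/4)
F = (-34, 23)

1. E_x = -29/2  [E divides AD with AE:ED = 1/4:3/4]
2. E_y = 47/4  [E divides AD with AE:ED = 1/4:3/4]
   → E = (-29/2, 47/4)
3. F_x = -34  [2·signedArea(FEB) = -171 ∩ FB · DE = -2835/4]
4. F_y = 23  [2·signedArea(FEB) = -171 ∩ FB · DE = -2835/4]
   → F = (-34, 23)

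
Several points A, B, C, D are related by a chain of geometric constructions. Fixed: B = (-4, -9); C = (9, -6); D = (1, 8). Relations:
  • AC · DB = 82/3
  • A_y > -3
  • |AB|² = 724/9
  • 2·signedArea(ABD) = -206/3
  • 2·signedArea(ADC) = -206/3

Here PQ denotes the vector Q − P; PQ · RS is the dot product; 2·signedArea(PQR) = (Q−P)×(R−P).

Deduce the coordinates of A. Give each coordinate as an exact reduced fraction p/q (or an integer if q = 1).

1. A_x = 2  [2·signedArea(ADC) = -206/3 ∩ AC · DB = 82/3]
2. A_y = -7/3  [2·signedArea(ADC) = -206/3 ∩ AC · DB = 82/3]
   → A = (2, -7/3)

A = (2, -7/3)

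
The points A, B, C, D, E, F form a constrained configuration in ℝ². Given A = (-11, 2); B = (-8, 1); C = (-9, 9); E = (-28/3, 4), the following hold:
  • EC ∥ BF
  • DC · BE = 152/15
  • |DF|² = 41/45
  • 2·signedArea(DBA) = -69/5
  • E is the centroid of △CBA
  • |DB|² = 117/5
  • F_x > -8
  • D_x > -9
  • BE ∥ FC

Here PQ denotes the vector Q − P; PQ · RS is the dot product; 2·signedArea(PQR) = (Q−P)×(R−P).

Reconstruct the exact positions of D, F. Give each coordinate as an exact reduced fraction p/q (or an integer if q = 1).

D = (-43/5, 29/5)
F = (-23/3, 6)

1. D_x = -43/5  [2·signedArea(DBA) = -69/5 ∩ DC · BE = 152/15]
2. D_y = 29/5  [2·signedArea(DBA) = -69/5 ∩ DC · BE = 152/15]
   → D = (-43/5, 29/5)
3. F_x = -23/3  [BE ∥ FC ∩ EC ∥ BF]
4. F_y = 6  [BE ∥ FC ∩ EC ∥ BF]
   → F = (-23/3, 6)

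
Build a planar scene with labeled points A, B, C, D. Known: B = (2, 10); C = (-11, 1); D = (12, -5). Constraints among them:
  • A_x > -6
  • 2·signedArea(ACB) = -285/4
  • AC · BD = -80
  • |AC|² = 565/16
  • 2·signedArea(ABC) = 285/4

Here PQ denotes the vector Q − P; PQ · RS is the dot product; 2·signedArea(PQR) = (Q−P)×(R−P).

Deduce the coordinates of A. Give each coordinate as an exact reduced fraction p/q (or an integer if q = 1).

1. A_x = -21/4  [2·signedArea(ABC) = 285/4 ∩ AC · BD = -80]
2. A_y = -1/2  [2·signedArea(ABC) = 285/4 ∩ AC · BD = -80]
   → A = (-21/4, -1/2)

A = (-21/4, -1/2)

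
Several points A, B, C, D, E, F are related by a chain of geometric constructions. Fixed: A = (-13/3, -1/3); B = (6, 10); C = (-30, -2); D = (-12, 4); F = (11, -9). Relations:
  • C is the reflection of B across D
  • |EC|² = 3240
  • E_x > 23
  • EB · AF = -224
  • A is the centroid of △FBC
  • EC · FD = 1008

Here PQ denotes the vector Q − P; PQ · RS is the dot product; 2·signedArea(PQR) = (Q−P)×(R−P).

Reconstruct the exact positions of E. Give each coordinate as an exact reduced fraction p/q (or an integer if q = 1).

1. E_x = 24  [line 23·x + -13·y + -344 = 0 ∩ |EC|² = 3240]
2. E_y = 16  [line 23·x + -13·y + -344 = 0 ∩ |EC|² = 3240]
   → E = (24, 16)

E = (24, 16)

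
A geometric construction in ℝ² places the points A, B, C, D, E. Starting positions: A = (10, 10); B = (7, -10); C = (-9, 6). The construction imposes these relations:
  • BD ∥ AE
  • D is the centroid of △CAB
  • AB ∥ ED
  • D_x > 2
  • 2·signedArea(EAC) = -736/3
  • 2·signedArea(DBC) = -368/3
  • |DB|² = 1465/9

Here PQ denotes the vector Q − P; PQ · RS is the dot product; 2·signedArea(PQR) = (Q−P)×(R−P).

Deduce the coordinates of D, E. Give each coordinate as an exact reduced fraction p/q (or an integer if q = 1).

1. D_x = 8/3  [D is the centroid of △CAB]
2. D_y = 2  [D is the centroid of △CAB]
   → D = (8/3, 2)
3. E_x = 17/3  [AB ∥ ED ∩ BD ∥ AE]
4. E_y = 22  [AB ∥ ED ∩ BD ∥ AE]
   → E = (17/3, 22)

D = (8/3, 2)
E = (17/3, 22)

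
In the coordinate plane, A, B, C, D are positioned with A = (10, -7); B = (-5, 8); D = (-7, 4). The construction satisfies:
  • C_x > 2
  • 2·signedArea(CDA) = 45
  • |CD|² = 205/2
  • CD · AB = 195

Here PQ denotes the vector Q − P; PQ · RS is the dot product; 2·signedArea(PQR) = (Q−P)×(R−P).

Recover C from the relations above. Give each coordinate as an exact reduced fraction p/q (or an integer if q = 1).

C = (5/2, 1/2)

1. C_x = 5/2  [2·signedArea(CDA) = 45 ∩ CD · AB = 195]
2. C_y = 1/2  [2·signedArea(CDA) = 45 ∩ CD · AB = 195]
   → C = (5/2, 1/2)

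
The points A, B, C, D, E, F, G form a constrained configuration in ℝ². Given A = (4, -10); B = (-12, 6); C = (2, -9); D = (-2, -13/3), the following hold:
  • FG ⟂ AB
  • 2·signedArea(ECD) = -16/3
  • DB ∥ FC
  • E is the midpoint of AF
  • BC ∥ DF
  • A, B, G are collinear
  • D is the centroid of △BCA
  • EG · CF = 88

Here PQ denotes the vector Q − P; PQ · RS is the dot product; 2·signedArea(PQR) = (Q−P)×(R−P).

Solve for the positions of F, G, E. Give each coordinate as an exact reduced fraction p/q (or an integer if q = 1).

E = (8, -44/3)
F = (12, -58/3)
G = (38/3, -56/3)

1. F_x = 12  [DB ∥ FC ∩ BC ∥ DF]
2. F_y = -58/3  [DB ∥ FC ∩ BC ∥ DF]
   → F = (12, -58/3)
3. G_x = 38/3  [A, B, G are collinear ∩ FG ⟂ AB]
4. G_y = -56/3  [A, B, G are collinear ∩ FG ⟂ AB]
   → G = (38/3, -56/3)
5. E_x = 8  [E is the midpoint of AF]
6. E_y = -44/3  [E is the midpoint of AF]
   → E = (8, -44/3)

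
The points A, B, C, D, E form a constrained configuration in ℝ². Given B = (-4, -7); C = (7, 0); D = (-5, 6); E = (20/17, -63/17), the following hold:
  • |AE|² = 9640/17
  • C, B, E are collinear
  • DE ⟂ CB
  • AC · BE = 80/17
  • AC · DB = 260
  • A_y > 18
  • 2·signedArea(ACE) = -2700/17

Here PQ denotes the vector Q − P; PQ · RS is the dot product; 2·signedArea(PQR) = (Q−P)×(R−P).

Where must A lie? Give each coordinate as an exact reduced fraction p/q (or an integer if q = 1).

1. A_x = -6  [AC · DB = 260 ∩ 2·signedArea(ACE) = -2700/17]
2. A_y = 19  [AC · DB = 260 ∩ 2·signedArea(ACE) = -2700/17]
   → A = (-6, 19)

A = (-6, 19)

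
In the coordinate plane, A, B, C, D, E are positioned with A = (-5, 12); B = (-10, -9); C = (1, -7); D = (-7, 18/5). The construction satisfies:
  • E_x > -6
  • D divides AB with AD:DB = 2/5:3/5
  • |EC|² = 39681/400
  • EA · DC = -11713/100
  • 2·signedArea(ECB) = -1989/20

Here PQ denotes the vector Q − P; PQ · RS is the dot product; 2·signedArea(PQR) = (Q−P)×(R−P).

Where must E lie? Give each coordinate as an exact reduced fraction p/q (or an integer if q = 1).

E = (-5, 19/20)

1. E_x = -5  [2·signedArea(ECB) = -1989/20 ∩ EA · DC = -11713/100]
2. E_y = 19/20  [2·signedArea(ECB) = -1989/20 ∩ EA · DC = -11713/100]
   → E = (-5, 19/20)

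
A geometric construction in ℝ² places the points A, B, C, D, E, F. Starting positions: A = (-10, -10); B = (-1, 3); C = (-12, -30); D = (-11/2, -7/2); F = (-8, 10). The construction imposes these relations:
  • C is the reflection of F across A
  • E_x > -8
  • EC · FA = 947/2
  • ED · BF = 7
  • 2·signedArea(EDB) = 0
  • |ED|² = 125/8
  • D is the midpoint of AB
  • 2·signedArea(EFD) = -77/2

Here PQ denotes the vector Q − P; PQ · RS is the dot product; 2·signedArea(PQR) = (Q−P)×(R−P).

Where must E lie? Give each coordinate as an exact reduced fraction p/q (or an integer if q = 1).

1. E_x = -31/4  [2·signedArea(EDB) = 0 ∩ ED · BF = 7]
2. E_y = -27/4  [2·signedArea(EDB) = 0 ∩ ED · BF = 7]
   → E = (-31/4, -27/4)

E = (-31/4, -27/4)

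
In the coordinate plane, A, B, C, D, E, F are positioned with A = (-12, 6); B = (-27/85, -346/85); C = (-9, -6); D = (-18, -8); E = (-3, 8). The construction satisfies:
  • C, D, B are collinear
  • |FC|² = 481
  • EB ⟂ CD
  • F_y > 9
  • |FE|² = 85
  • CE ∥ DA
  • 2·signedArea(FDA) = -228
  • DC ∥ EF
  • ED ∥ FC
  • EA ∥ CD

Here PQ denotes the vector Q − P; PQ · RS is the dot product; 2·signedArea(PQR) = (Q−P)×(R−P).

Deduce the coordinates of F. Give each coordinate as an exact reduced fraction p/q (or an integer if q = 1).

1. F_x = 6  [ED ∥ FC ∩ DC ∥ EF]
2. F_y = 10  [ED ∥ FC ∩ DC ∥ EF]
   → F = (6, 10)

F = (6, 10)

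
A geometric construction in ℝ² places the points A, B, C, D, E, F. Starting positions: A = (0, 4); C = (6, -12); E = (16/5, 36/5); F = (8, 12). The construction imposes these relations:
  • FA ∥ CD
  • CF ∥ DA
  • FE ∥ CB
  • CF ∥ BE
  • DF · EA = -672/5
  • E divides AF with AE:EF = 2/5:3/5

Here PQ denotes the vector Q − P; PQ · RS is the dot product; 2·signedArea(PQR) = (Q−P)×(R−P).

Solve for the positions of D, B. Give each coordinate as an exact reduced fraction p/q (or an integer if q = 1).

1. D_x = -2  [CF ∥ DA ∩ FA ∥ CD]
2. D_y = -20  [CF ∥ DA ∩ FA ∥ CD]
   → D = (-2, -20)
3. B_x = 6/5  [CF ∥ BE ∩ FE ∥ CB]
4. B_y = -84/5  [CF ∥ BE ∩ FE ∥ CB]
   → B = (6/5, -84/5)

B = (6/5, -84/5)
D = (-2, -20)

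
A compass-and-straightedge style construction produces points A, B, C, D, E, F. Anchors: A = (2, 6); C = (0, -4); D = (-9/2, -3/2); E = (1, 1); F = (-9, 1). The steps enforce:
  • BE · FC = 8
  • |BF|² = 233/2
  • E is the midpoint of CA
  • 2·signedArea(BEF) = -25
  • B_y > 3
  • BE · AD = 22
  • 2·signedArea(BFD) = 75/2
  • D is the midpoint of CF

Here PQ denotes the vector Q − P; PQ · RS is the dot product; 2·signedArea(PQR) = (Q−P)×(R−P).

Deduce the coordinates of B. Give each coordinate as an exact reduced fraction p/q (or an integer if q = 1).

1. B_x = 3/2  [BE · FC = 8 ∩ 2·signedArea(BFD) = 75/2]
2. B_y = 7/2  [BE · FC = 8 ∩ 2·signedArea(BFD) = 75/2]
   → B = (3/2, 7/2)

B = (3/2, 7/2)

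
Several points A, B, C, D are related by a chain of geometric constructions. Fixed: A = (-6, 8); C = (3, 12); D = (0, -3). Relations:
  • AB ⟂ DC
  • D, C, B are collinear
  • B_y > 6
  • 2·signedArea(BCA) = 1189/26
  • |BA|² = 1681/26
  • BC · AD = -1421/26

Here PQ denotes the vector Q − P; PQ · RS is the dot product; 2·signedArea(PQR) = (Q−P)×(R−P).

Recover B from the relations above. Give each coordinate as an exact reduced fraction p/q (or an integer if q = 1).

1. B_x = 49/26  [D, C, B are collinear ∩ AB ⟂ DC]
2. B_y = 167/26  [D, C, B are collinear ∩ AB ⟂ DC]
   → B = (49/26, 167/26)

B = (49/26, 167/26)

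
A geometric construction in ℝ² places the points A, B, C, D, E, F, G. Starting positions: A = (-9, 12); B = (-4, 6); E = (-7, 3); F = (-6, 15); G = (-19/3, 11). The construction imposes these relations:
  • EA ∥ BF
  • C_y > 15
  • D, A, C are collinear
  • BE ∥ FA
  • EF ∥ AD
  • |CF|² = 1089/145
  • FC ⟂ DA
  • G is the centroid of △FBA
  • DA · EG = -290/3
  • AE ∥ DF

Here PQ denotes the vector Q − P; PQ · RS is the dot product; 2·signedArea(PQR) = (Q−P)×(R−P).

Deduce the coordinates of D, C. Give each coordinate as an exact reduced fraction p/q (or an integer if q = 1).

1. D_x = -8  [AE ∥ DF ∩ EF ∥ AD]
2. D_y = 24  [AE ∥ DF ∩ EF ∥ AD]
   → D = (-8, 24)
3. C_x = -1266/145  [D, A, C are collinear ∩ FC ⟂ DA]
4. C_y = 2208/145  [D, A, C are collinear ∩ FC ⟂ DA]
   → C = (-1266/145, 2208/145)

C = (-1266/145, 2208/145)
D = (-8, 24)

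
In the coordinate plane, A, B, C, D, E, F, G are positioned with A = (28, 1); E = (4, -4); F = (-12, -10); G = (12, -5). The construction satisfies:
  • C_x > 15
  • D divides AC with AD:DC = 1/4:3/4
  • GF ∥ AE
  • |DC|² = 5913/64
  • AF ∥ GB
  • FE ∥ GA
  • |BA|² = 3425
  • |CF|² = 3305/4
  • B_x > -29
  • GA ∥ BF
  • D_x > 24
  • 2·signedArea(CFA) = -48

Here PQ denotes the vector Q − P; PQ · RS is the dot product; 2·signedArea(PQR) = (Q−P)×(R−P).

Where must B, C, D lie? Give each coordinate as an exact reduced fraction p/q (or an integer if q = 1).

1. B_x = -28  [GA ∥ BF ∩ AF ∥ GB]
2. B_y = -16  [GA ∥ BF ∩ AF ∥ GB]
   → B = (-28, -16)
3. C_x = 16  [line -11·x + 40·y + 316 = 0 ∩ |CF|² = 3305/4]
4. C_y = -7/2  [line -11·x + 40·y + 316 = 0 ∩ |CF|² = 3305/4]
   → C = (16, -7/2)
5. D_x = 25  [D divides AC with AD:DC = 1/4:3/4]
6. D_y = -1/8  [D divides AC with AD:DC = 1/4:3/4]
   → D = (25, -1/8)

B = (-28, -16)
C = (16, -7/2)
D = (25, -1/8)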